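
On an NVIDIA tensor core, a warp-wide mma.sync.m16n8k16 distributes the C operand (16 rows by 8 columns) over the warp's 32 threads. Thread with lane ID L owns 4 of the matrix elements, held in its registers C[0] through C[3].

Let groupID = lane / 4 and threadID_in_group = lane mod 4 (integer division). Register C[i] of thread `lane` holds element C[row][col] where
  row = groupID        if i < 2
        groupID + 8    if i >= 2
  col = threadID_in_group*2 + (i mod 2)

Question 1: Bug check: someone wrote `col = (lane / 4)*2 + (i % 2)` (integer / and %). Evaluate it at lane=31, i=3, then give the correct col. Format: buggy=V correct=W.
buggy=15 correct=7

`(lane / 4)*2 + (i % 2)`[31,3]->15
L=31->gid=31>>2=7, tid=31&3=3
[3]->row 7+8=15  col 3·2+1=7
col: 15 vs 7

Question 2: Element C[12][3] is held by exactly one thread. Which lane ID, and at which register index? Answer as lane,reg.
17,3

r:12=>grp=4,rB=1  c:3=>tig=1,lo=1
L=4*4+1=17  i=1*2+1=3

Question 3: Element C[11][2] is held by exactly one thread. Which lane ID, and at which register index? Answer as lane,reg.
13,2

r=11->g=3,rb=1  c=2->t=1,b0=0
L=3*4+1=13  i=1*2+0=2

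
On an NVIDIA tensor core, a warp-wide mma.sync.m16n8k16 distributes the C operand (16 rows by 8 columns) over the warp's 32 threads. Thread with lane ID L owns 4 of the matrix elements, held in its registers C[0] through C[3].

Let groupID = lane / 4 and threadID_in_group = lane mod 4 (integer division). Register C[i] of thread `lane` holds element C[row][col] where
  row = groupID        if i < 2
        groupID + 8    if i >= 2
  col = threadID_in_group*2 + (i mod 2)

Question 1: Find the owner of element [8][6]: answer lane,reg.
3,2

r=8⇒gr=0,Rb=1  c=6⇒th=3,odd=0
L=0*4+3=3  i=1*2+0=2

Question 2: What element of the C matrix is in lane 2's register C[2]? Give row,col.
lane 2: gid=0 (2/4), tid=2 (2%4)
i=2: r=0+8=8, c=2*2+0=4

8,4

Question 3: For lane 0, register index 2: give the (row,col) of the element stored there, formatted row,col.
L=0→G=0>>2=0, T=0&3=0
[2]→row 0+8=8  col 0·2+0=0

8,0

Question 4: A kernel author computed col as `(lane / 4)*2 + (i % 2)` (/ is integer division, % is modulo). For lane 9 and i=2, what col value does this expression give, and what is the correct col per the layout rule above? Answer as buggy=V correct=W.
`(lane / 4)*2 + (i % 2)`[9,2]=>4
L=9=>grp=9>>2=2, tig=9&3=1
[2]=>row 2+8=10  col 1·2+0=2
col: 4 vs 2

buggy=4 correct=2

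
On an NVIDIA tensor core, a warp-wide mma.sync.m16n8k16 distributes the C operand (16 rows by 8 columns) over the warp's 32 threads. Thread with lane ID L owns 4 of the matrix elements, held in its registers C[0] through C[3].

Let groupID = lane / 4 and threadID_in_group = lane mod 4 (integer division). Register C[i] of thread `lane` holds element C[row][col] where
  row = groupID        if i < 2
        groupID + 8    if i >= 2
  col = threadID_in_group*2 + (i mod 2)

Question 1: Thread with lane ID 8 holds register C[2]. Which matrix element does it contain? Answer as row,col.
lane 8⇒8/4=2, 8 mod 4=0
i=2  r:2+8⇒10  c:2·0+0⇒0

10,0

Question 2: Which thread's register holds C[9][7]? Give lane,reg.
7,3

r=9⇒gr=1,Rb=1  c=7⇒th=3,odd=1
L=1*4+3=7  i=1*2+1=3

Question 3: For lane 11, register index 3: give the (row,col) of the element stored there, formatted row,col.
10,7

L=11->g=11>>2=2, t=11&3=3
[3]->row 2+8=10  col 3·2+1=7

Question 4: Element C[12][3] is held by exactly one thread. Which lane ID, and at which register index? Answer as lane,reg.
r:12=>grp=4,rB=1  c:3=>tig=1,lo=1
L=4*4+1=17  i=1*2+1=3

17,3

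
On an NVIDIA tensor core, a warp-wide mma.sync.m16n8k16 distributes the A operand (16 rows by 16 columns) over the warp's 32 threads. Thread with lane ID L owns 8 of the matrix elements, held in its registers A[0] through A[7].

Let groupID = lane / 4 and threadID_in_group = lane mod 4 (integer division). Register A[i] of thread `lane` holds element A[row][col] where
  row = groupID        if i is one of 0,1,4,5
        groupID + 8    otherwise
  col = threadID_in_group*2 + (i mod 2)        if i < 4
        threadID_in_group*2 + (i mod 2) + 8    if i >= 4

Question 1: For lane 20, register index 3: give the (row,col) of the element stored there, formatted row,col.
20: g=5,t=0
[3] (5+8,0*2+1+0) = (13,1)

13,1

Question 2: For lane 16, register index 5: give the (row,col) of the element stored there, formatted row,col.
L=16=>grp=16>>2=4, tig=16&3=0
[5]=>row 4+0=4  col 0·2+1+8=9

4,9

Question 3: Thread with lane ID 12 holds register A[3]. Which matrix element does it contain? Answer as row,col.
12: gr=3,th=0
[3] (3+8,0*2+1+0) = (11,1)

11,1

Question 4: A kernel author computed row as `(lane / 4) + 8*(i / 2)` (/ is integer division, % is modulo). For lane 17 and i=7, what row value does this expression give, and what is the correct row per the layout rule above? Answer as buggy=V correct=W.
buggy=28 correct=12

`(lane / 4) + 8*(i / 2)`[17,7]->28
lane 17: g=4 (17/4), t=1 (17%4)
i=7: r=4+8=12, c=1*2+1+8=11
row: 28 vs 12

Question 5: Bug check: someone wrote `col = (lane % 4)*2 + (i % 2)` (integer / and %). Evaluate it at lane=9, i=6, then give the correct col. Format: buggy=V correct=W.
buggy=2 correct=10

`(lane % 4)*2 + (i % 2)`[9,6]=>2
lane 9: grp=2 (9/4), tig=1 (9%4)
i=6: r=2+8=10, c=1*2+0+8=10
col: 2 vs 10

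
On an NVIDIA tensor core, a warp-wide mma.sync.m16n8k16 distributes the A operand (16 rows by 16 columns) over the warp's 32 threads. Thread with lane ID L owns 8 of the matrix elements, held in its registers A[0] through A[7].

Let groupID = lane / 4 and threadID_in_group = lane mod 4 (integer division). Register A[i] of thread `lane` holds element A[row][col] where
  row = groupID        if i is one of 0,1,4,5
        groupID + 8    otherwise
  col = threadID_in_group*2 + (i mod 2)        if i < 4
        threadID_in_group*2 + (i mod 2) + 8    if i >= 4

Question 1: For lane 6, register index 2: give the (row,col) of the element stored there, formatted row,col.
9,4

lane 6=>6/4=1, 6 mod 4=2
i=2  r:1+8=>9  c:2·2+0+0=>4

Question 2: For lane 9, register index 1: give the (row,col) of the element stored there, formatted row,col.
lane 9⇒9/4=2, 9 mod 4=1
i=1  r:2+0⇒2  c:2·1+1+0⇒3

2,3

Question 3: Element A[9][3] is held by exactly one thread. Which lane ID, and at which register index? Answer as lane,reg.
r:9=>grp=1,rB=1  c:3=>cB=0,tig=1,lo=1
L=1*4+1=5  i=0*4+1*2+1=3

5,3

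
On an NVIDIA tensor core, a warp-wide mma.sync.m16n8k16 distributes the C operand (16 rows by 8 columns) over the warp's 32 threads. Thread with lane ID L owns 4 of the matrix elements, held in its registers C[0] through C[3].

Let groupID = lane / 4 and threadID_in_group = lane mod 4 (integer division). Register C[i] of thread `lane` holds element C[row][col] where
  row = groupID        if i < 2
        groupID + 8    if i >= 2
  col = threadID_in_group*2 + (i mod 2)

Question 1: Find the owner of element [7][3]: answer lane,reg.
29,1

r=7->g=7,rb=0  c=3->t=1,b0=1
L=7*4+1=29  i=0*2+1=1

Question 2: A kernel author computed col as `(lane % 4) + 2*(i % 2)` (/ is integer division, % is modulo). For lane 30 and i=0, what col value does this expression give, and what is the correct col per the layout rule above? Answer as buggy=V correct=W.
`(lane % 4) + 2*(i % 2)`[30,0]->2
L=30->g=30>>2=7, t=30&3=2
[0]->row 7+0=7  col 2·2+0=4
col: 2 vs 4

buggy=2 correct=4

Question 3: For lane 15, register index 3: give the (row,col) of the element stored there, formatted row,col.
lane 15->15/4=3, 15 mod 4=3
i=3  r:3+8->11  c:2·3+1->7

11,7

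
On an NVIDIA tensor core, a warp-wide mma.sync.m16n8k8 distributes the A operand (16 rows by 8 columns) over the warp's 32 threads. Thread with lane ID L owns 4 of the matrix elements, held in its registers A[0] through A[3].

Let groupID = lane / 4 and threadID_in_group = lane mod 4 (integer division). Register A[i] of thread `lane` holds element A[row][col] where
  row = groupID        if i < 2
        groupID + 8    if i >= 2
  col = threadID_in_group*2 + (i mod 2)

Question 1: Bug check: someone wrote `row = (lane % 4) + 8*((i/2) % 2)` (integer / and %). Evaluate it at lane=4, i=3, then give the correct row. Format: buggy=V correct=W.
buggy=8 correct=9

`(lane % 4) + 8*((i/2) % 2)`[4,3]→8
lane 4→4/4=1, 4 mod 4=0
i=3  r:1+8→9  c:2·0+1→1
row: 8 vs 9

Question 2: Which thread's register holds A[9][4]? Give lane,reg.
r=9→G=1,rhi=1  c=4→T=2,p=0
L=1*4+2=6  i=1*2+0=2

6,2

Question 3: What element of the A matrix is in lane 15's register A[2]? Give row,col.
11,6

L=15->g=15>>2=3, t=15&3=3
[2]->row 3+8=11  col 3·2+0=6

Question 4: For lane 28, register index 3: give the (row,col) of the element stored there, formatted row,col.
L=28->g=28>>2=7, t=28&3=0
[3]->row 7+8=15  col 0·2+1=1

15,1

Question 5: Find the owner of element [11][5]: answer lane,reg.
r:11=>grp=3,rB=1  c:5=>tig=2,lo=1
L=3*4+2=14  i=1*2+1=3

14,3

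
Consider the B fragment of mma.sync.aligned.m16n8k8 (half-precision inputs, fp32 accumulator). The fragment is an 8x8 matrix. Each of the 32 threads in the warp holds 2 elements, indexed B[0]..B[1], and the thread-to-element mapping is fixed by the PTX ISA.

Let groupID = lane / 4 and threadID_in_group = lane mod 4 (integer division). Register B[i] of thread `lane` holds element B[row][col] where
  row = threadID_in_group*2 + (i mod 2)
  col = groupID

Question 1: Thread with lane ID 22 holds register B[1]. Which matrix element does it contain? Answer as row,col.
L=22->g=22>>2=5, t=22&3=2
[1]->row 2·2+1=5  col g=5

5,5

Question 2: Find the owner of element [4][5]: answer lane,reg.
c=5->g=5  r=4->t=2,b0=0
L=5*4+2=22  i=0=0

22,0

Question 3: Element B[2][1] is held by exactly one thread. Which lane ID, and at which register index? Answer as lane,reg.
c: 1->gid=1  r: 2->tid=1,i&1=0
L=1*4+1=5  i=0=0

5,0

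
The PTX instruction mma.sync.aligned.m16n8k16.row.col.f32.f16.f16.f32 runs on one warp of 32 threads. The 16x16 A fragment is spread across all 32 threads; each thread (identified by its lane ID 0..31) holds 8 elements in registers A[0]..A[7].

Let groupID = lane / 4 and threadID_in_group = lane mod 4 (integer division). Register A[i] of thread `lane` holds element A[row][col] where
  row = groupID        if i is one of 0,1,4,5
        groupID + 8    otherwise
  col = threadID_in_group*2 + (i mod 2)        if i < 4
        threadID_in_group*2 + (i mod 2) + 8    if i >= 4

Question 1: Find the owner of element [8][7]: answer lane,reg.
3,3

r:8=>grp=0,rB=1  c:7=>cB=0,tig=3,lo=1
L=0*4+3=3  i=0*4+1*2+1=3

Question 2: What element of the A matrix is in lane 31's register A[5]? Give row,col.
31: g=7,t=3
[5] (7+0,3*2+1+8) = (7,15)

7,15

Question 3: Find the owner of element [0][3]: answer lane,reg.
1,1

r:0=>grp=0,rB=0  c:3=>cB=0,tig=1,lo=1
L=0*4+1=1  i=0*4+0*2+1=1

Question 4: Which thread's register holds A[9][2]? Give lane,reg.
5,2

r=9→G=1,rhi=1  c=2→chi=0,T=1,p=0
L=1*4+1=5  i=0*4+1*2+0=2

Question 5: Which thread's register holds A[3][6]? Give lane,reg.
r:3=>grp=3,rB=0  c:6=>cB=0,tig=3,lo=0
L=3*4+3=15  i=0*4+0*2+0=0

15,0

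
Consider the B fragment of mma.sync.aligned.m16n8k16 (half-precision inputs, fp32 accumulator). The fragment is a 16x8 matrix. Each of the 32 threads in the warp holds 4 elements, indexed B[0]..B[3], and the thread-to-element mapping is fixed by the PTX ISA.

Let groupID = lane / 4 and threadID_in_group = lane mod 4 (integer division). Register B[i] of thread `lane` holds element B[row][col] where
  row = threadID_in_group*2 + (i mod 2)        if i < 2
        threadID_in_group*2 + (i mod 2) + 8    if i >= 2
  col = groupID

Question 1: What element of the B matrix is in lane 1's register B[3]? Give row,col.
11,0

lane 1: grp=0 (1/4), tig=1 (1%4)
i=3: r=1*2+1+8=11, c=grp=0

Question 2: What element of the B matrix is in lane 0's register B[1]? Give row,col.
1,0

lane 0: gid=0 (0/4), tid=0 (0%4)
i=1: r=0*2+1+0=1, c=gid=0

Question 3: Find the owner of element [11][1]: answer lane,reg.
c: 1->gid=1  r: 11->r8=1,tid=1,i&1=1
L=1*4+1=5  i=1*2+1=3

5,3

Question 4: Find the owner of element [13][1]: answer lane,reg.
c=1->g=1  r=13->rb=1,t=2,b0=1
L=1*4+2=6  i=1*2+1=3

6,3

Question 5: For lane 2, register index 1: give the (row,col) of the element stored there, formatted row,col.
lane 2: gr=0 (2/4), th=2 (2%4)
i=1: r=2*2+1+0=5, c=gr=0

5,0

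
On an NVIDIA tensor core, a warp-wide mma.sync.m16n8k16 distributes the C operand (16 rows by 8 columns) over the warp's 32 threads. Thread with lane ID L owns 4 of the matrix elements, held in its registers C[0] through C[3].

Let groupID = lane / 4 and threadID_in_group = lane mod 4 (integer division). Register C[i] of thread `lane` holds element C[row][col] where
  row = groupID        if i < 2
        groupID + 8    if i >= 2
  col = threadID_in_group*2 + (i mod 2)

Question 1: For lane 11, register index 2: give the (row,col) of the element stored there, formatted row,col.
L=11→G=11>>2=2, T=11&3=3
[2]→row 2+8=10  col 3·2+0=6

10,6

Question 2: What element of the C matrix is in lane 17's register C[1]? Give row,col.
L=17→G=17>>2=4, T=17&3=1
[1]→row 4+0=4  col 1·2+1=3

4,3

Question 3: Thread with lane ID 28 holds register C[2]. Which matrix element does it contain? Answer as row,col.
lane 28=>28/4=7, 28 mod 4=0
i=2  r:7+8=>15  c:2·0+0=>0

15,0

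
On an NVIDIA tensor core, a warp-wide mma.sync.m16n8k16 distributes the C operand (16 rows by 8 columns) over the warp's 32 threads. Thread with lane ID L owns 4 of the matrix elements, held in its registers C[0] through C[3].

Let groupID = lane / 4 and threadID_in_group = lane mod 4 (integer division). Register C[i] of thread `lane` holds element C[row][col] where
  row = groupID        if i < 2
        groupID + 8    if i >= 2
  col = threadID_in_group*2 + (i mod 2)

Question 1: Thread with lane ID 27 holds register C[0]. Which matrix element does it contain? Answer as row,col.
6,6

27: g=6,t=3
[0] (6+0,3*2+0) = (6,6)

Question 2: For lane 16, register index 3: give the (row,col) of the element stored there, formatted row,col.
12,1

16: gid=4,tid=0
[3] (4+8,0*2+1) = (12,1)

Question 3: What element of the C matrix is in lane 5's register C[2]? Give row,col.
L=5⇒gr=5>>2=1, th=5&3=1
[2]⇒row 1+8=9  col 1·2+0=2

9,2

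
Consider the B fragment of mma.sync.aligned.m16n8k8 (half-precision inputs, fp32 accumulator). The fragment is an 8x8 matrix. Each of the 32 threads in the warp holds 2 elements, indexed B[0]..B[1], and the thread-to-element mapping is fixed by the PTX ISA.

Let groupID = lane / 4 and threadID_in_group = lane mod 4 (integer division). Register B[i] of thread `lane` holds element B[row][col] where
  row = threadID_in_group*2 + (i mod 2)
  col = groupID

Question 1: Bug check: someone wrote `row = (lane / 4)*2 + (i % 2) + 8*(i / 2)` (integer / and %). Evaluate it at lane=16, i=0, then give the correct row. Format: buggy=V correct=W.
buggy=8 correct=0

`(lane / 4)*2 + (i % 2) + 8*(i / 2)`[16,0]->8
lane 16: gid=4 (16/4), tid=0 (16%4)
i=0: r=0*2+0=0, c=gid=4
row: 8 vs 0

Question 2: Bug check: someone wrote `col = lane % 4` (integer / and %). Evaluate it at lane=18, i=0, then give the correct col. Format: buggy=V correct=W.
`lane % 4`[18,0]->2
lane 18: gid=4 (18/4), tid=2 (18%4)
i=0: r=2*2+0=4, c=gid=4
col: 2 vs 4

buggy=2 correct=4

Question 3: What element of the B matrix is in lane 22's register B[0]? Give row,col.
lane 22: gr=5 (22/4), th=2 (22%4)
i=0: r=2*2+0=4, c=gr=5

4,5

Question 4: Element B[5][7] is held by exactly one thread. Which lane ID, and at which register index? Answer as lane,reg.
c:7=>grp=7  r:5=>tig=2,lo=1
L=7*4+2=30  i=1=1

30,1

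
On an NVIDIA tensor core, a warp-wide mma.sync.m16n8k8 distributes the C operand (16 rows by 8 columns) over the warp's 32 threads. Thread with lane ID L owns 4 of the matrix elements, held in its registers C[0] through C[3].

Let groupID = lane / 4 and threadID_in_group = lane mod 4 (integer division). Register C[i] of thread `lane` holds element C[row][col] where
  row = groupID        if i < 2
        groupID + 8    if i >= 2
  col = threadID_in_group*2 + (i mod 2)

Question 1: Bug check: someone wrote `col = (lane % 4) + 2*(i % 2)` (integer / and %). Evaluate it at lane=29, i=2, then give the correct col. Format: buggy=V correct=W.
`(lane % 4) + 2*(i % 2)`[29,2]→1
29: G=7,T=1
[2] (7+8,1*2+0) = (15,2)
col: 1 vs 2

buggy=1 correct=2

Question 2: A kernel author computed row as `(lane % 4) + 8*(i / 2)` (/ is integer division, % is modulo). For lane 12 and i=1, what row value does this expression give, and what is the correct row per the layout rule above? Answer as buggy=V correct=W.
`(lane % 4) + 8*(i / 2)`[12,1]→0
12: G=3,T=0
[1] (3+0,0*2+1) = (3,1)
row: 0 vs 3

buggy=0 correct=3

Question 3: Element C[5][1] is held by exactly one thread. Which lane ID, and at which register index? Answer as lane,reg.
20,1

r=5→G=5,rhi=0  c=1→T=0,p=1
L=5*4+0=20  i=0*2+1=1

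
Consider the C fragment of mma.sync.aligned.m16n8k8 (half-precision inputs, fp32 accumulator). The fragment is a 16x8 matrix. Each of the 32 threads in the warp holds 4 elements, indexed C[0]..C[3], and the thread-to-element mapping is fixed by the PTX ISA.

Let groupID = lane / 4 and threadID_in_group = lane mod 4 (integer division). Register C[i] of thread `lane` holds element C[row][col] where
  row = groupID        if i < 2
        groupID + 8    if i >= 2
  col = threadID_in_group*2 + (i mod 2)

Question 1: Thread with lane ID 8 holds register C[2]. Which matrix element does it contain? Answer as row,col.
10,0

8: g=2,t=0
[2] (2+8,0*2+0) = (10,0)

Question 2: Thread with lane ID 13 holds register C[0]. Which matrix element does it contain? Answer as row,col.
lane 13: G=3 (13/4), T=1 (13%4)
i=0: r=3+0=3, c=1*2+0=2

3,2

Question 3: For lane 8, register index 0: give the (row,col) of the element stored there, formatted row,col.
lane 8: G=2 (8/4), T=0 (8%4)
i=0: r=2+0=2, c=0*2+0=0

2,0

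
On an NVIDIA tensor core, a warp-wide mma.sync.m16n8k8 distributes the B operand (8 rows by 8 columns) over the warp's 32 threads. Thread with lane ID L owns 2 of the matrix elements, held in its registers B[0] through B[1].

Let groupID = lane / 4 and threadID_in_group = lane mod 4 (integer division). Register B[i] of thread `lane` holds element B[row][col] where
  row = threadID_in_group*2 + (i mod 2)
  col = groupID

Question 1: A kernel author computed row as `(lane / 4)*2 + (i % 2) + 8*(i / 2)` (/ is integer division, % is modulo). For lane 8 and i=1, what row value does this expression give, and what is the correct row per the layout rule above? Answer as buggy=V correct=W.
`(lane / 4)*2 + (i % 2) + 8*(i / 2)`[8,1]->5
lane 8->8/4=2, 8 mod 4=0
i=1  r:2·0+1->1  c:2
row: 5 vs 1

buggy=5 correct=1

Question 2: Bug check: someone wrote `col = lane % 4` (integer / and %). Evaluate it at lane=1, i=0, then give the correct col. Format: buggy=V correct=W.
`lane % 4`[1,0]->1
L=1->gid=1>>2=0, tid=1&3=1
[0]->row 1·2+0=2  col gid=0
col: 1 vs 0

buggy=1 correct=0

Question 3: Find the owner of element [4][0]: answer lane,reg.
c:0=>grp=0  r:4=>tig=2,lo=0
L=0*4+2=2  i=0=0

2,0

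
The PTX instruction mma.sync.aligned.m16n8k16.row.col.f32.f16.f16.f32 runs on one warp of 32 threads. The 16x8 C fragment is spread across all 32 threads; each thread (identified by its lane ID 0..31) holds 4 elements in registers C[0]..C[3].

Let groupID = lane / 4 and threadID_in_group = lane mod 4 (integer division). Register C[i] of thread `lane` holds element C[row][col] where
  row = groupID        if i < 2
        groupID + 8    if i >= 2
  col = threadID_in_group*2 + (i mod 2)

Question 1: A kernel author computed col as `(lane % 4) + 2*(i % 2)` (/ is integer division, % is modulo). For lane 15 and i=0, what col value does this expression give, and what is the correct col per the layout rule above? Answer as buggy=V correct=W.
`(lane % 4) + 2*(i % 2)`[15,0]⇒3
L=15⇒gr=15>>2=3, th=15&3=3
[0]⇒row 3+0=3  col 3·2+0=6
col: 3 vs 6

buggy=3 correct=6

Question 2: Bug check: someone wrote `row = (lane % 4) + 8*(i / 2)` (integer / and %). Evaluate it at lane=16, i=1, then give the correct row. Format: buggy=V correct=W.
buggy=0 correct=4

`(lane % 4) + 8*(i / 2)`[16,1]→0
L=16→G=16>>2=4, T=16&3=0
[1]→row 4+0=4  col 0·2+1=1
row: 0 vs 4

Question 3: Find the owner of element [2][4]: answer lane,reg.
r=2⇒gr=2,Rb=0  c=4⇒th=2,odd=0
L=2*4+2=10  i=0*2+0=0

10,0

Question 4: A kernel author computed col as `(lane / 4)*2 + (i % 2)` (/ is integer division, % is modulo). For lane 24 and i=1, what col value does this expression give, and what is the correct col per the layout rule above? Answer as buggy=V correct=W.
buggy=13 correct=1

`(lane / 4)*2 + (i % 2)`[24,1]->13
lane 24->24/4=6, 24 mod 4=0
i=1  r:6+0->6  c:2·0+1->1
col: 13 vs 1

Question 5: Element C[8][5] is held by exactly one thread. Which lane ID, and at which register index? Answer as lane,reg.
2,3

r:8=>grp=0,rB=1  c:5=>tig=2,lo=1
L=0*4+2=2  i=1*2+1=3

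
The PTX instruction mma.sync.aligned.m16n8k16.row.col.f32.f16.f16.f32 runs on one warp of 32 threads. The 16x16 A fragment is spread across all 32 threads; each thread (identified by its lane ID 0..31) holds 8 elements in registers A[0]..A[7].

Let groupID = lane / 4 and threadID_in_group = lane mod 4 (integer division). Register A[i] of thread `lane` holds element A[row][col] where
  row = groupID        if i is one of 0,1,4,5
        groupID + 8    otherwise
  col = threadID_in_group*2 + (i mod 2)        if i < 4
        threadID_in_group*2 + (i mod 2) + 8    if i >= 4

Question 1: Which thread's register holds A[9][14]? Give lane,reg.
7,6

r=9→G=1,rhi=1  c=14→chi=1,T=3,p=0
L=1*4+3=7  i=1*4+1*2+0=6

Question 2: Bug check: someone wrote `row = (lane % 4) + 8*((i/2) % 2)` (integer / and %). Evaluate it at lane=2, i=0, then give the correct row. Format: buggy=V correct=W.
buggy=2 correct=0

`(lane % 4) + 8*((i/2) % 2)`[2,0]->2
lane 2->2/4=0, 2 mod 4=2
i=0  r:0+0->0  c:2·2+0+0->4
row: 2 vs 0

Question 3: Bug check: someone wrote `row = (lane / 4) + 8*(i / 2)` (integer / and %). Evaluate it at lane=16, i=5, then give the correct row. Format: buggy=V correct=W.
`(lane / 4) + 8*(i / 2)`[16,5]=>20
lane 16: grp=4 (16/4), tig=0 (16%4)
i=5: r=4+0=4, c=0*2+1+8=9
row: 20 vs 4

buggy=20 correct=4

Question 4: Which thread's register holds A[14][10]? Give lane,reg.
r=14->g=6,rb=1  c=10->cb=1,t=1,b0=0
L=6*4+1=25  i=1*4+1*2+0=6

25,6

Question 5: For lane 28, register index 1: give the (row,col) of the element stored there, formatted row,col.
7,1

L=28->g=28>>2=7, t=28&3=0
[1]->row 7+0=7  col 0·2+1+0=1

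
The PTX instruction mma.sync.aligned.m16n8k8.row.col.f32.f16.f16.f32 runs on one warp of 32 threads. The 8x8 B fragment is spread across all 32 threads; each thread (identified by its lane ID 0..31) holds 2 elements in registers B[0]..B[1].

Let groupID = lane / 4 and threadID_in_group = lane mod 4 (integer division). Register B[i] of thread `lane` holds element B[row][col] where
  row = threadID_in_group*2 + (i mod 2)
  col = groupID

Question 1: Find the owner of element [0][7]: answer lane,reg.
c=7→G=7  r=0→T=0,p=0
L=7*4+0=28  i=0=0

28,0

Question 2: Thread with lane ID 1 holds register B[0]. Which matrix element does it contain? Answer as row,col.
lane 1: g=0 (1/4), t=1 (1%4)
i=0: r=1*2+0=2, c=g=0

2,0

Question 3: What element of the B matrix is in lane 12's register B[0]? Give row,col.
0,3

12: grp=3,tig=0
[0] (0*2+0,3) = (0,3)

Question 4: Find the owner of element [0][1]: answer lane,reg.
4,0

c=1->g=1  r=0->t=0,b0=0
L=1*4+0=4  i=0=0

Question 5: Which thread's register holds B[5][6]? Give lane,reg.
26,1

c=6->g=6  r=5->t=2,b0=1
L=6*4+2=26  i=1=1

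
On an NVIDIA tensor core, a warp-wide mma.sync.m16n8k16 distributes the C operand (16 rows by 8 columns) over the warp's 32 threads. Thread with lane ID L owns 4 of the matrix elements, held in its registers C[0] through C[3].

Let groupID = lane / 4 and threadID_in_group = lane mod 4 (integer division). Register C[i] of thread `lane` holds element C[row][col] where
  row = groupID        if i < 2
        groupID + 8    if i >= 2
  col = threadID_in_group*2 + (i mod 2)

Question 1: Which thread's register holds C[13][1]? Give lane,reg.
20,3

r:13=>grp=5,rB=1  c:1=>tig=0,lo=1
L=5*4+0=20  i=1*2+1=3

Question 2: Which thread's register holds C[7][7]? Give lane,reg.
r:7=>grp=7,rB=0  c:7=>tig=3,lo=1
L=7*4+3=31  i=0*2+1=1

31,1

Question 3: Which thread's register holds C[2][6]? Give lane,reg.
11,0

r: 2->gid=2,r8=0  c: 6->tid=3,i&1=0
L=2*4+3=11  i=0*2+0=0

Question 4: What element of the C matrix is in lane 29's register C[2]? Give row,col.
lane 29->29/4=7, 29 mod 4=1
i=2  r:7+8->15  c:2·1+0->2

15,2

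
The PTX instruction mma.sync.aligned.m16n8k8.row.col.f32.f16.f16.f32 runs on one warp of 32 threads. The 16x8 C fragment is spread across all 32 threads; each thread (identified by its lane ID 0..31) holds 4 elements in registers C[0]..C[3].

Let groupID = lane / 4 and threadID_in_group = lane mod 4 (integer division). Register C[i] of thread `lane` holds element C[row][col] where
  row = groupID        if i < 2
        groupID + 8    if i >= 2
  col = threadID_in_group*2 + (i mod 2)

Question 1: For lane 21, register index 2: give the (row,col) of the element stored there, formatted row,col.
L=21->gid=21>>2=5, tid=21&3=1
[2]->row 5+8=13  col 1·2+0=2

13,2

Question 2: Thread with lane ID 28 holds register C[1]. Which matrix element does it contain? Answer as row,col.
7,1

L=28->gid=28>>2=7, tid=28&3=0
[1]->row 7+0=7  col 0·2+1=1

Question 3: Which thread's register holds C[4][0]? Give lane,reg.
16,0

r=4⇒gr=4,Rb=0  c=0⇒th=0,odd=0
L=4*4+0=16  i=0*2+0=0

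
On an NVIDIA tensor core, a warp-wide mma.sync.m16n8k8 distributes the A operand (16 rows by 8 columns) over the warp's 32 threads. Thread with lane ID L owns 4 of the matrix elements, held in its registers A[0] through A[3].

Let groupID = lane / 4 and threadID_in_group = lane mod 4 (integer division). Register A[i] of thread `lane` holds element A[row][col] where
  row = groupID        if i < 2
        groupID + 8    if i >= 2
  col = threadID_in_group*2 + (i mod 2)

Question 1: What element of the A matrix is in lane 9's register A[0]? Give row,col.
lane 9=>9/4=2, 9 mod 4=1
i=0  r:2+0=>2  c:2·1+0=>2

2,2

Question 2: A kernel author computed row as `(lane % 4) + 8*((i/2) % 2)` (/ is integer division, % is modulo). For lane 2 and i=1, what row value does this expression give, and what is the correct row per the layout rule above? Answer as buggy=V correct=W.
buggy=2 correct=0

`(lane % 4) + 8*((i/2) % 2)`[2,1]⇒2
L=2⇒gr=2>>2=0, th=2&3=2
[1]⇒row 0+0=0  col 2·2+1=5
row: 2 vs 0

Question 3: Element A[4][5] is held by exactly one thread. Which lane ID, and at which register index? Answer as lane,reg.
r=4→G=4,rhi=0  c=5→T=2,p=1
L=4*4+2=18  i=0*2+1=1

18,1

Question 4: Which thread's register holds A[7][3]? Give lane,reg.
29,1

r:7=>grp=7,rB=0  c:3=>tig=1,lo=1
L=7*4+1=29  i=0*2+1=1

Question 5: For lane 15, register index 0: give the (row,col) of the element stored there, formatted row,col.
3,6

lane 15: gr=3 (15/4), th=3 (15%4)
i=0: r=3+0=3, c=3*2+0=6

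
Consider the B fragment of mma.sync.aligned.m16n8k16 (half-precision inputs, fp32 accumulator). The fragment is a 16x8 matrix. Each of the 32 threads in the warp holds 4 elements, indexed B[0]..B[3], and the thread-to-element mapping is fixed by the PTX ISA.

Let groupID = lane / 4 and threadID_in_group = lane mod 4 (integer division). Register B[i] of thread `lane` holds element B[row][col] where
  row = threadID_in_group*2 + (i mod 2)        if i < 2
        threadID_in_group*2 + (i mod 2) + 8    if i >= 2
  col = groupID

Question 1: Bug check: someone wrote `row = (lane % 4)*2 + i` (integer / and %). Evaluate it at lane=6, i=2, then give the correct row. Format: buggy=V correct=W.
`(lane % 4)*2 + i`[6,2]→6
6: G=1,T=2
[2] (2*2+0+8,1) = (12,1)
row: 6 vs 12

buggy=6 correct=12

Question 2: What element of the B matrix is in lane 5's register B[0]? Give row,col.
2,1

5: grp=1,tig=1
[0] (1*2+0+0,1) = (2,1)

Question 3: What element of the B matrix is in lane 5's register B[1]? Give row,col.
3,1

lane 5: grp=1 (5/4), tig=1 (5%4)
i=1: r=1*2+1+0=3, c=grp=1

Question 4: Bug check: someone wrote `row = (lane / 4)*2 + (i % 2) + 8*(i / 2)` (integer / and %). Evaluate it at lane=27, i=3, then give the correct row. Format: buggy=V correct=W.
`(lane / 4)*2 + (i % 2) + 8*(i / 2)`[27,3]→21
27: G=6,T=3
[3] (3*2+1+8,6) = (15,6)
row: 21 vs 15

buggy=21 correct=15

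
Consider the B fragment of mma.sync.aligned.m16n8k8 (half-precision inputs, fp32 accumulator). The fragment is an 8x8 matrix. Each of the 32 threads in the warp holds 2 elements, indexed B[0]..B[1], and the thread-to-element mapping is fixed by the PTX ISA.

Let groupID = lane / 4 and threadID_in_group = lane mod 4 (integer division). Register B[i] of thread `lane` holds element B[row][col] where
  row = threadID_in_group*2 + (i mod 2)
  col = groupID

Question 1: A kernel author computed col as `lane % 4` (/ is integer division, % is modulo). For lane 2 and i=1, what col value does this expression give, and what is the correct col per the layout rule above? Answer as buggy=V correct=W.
buggy=2 correct=0

`lane % 4`[2,1]→2
lane 2: G=0 (2/4), T=2 (2%4)
i=1: r=2*2+1=5, c=G=0
col: 2 vs 0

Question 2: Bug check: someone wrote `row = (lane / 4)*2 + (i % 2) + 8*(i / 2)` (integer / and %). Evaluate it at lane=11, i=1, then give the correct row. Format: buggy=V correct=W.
buggy=5 correct=7

`(lane / 4)*2 + (i % 2) + 8*(i / 2)`[11,1]⇒5
11: gr=2,th=3
[1] (3*2+1,2) = (7,2)
row: 5 vs 7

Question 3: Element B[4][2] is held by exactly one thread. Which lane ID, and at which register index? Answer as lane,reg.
10,0

c=2->g=2  r=4->t=2,b0=0
L=2*4+2=10  i=0=0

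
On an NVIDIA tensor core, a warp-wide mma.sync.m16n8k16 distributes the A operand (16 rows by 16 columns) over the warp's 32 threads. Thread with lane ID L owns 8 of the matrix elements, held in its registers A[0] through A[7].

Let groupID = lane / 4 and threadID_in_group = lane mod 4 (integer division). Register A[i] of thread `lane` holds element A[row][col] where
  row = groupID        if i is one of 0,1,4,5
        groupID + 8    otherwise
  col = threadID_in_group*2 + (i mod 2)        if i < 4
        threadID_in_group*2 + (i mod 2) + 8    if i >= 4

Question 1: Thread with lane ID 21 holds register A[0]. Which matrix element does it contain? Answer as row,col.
5,2

L=21=>grp=21>>2=5, tig=21&3=1
[0]=>row 5+0=5  col 1·2+0+0=2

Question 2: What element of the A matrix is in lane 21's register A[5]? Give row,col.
L=21⇒gr=21>>2=5, th=21&3=1
[5]⇒row 5+0=5  col 1·2+1+8=11

5,11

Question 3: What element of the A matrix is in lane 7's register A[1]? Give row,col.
1,7

lane 7⇒7/4=1, 7 mod 4=3
i=1  r:1+0⇒1  c:2·3+1+0⇒7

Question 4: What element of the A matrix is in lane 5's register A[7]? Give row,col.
lane 5: gr=1 (5/4), th=1 (5%4)
i=7: r=1+8=9, c=1*2+1+8=11

9,11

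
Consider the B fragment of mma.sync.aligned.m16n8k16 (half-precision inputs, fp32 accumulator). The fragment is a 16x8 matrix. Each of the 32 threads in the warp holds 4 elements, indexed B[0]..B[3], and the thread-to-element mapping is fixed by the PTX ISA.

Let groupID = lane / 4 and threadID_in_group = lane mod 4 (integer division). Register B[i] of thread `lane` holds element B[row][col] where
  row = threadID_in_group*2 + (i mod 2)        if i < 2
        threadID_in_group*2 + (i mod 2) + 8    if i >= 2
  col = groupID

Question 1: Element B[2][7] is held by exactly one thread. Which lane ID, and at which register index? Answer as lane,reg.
c=7->g=7  r=2->rb=0,t=1,b0=0
L=7*4+1=29  i=0*2+0=0

29,0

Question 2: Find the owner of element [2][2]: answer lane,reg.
c=2→G=2  r=2→rhi=0,T=1,p=0
L=2*4+1=9  i=0*2+0=0

9,0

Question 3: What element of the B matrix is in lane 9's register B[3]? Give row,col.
lane 9=>9/4=2, 9 mod 4=1
i=3  r:2·1+1+8=>11  c:2

11,2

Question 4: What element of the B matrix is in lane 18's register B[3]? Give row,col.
lane 18⇒18/4=4, 18 mod 4=2
i=3  r:2·2+1+8⇒13  c:4

13,4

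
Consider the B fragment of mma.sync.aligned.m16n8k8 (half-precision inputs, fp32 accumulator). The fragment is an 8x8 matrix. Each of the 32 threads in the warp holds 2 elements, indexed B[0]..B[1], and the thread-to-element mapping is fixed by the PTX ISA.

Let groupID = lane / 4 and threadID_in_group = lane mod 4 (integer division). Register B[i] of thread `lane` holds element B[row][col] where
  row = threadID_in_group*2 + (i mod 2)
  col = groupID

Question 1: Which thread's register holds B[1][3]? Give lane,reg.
c=3->g=3  r=1->t=0,b0=1
L=3*4+0=12  i=1=1

12,1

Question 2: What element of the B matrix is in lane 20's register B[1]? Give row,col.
lane 20→20/4=5, 20 mod 4=0
i=1  r:2·0+1→1  c:5

1,5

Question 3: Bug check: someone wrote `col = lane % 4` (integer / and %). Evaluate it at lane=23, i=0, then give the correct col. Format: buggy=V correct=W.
`lane % 4`[23,0]->3
lane 23: g=5 (23/4), t=3 (23%4)
i=0: r=3*2+0=6, c=g=5
col: 3 vs 5

buggy=3 correct=5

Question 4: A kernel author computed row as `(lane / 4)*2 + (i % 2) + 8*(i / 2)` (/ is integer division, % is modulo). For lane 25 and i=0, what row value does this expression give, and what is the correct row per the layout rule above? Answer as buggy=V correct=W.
buggy=12 correct=2

`(lane / 4)*2 + (i % 2) + 8*(i / 2)`[25,0]=>12
L=25=>grp=25>>2=6, tig=25&3=1
[0]=>row 1·2+0=2  col grp=6
row: 12 vs 2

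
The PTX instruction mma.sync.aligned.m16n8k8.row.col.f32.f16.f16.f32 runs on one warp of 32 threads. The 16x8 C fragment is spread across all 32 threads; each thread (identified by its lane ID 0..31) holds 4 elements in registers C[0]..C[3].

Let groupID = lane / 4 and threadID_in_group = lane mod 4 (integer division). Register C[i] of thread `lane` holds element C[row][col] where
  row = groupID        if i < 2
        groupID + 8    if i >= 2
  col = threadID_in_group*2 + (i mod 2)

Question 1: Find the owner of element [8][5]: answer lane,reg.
r=8⇒gr=0,Rb=1  c=5⇒th=2,odd=1
L=0*4+2=2  i=1*2+1=3

2,3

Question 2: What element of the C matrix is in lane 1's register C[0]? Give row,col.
0,2

1: grp=0,tig=1
[0] (0+0,1*2+0) = (0,2)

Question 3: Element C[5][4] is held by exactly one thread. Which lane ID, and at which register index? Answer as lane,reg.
r:5=>grp=5,rB=0  c:4=>tig=2,lo=0
L=5*4+2=22  i=0*2+0=0

22,0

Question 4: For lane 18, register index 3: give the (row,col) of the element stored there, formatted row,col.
L=18->g=18>>2=4, t=18&3=2
[3]->row 4+8=12  col 2·2+1=5

12,5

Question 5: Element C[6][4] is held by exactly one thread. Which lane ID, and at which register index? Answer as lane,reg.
26,0

r: 6->gid=6,r8=0  c: 4->tid=2,i&1=0
L=6*4+2=26  i=0*2+0=0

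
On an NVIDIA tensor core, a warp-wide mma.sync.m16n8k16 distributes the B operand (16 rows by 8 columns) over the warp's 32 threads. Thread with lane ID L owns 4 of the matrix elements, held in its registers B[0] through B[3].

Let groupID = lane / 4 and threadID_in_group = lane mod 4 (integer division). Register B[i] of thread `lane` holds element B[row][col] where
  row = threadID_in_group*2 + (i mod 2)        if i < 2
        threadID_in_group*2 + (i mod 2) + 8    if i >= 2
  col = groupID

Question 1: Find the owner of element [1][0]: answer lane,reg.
0,1

c: 0->gid=0  r: 1->r8=0,tid=0,i&1=1
L=0*4+0=0  i=0*2+1=1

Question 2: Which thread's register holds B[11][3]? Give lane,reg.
13,3

c=3→G=3  r=11→rhi=1,T=1,p=1
L=3*4+1=13  i=1*2+1=3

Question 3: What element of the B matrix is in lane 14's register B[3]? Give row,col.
L=14⇒gr=14>>2=3, th=14&3=2
[3]⇒row 2·2+1+8=13  col gr=3

13,3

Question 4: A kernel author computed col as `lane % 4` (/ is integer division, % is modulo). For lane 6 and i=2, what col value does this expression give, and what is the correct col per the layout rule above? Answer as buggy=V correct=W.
`lane % 4`[6,2]=>2
L=6=>grp=6>>2=1, tig=6&3=2
[2]=>row 2·2+0+8=12  col grp=1
col: 2 vs 1

buggy=2 correct=1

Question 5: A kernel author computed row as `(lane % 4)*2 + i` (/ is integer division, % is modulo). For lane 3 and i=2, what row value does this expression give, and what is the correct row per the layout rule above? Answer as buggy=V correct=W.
buggy=8 correct=14

`(lane % 4)*2 + i`[3,2]->8
lane 3: gid=0 (3/4), tid=3 (3%4)
i=2: r=3*2+0+8=14, c=gid=0
row: 8 vs 14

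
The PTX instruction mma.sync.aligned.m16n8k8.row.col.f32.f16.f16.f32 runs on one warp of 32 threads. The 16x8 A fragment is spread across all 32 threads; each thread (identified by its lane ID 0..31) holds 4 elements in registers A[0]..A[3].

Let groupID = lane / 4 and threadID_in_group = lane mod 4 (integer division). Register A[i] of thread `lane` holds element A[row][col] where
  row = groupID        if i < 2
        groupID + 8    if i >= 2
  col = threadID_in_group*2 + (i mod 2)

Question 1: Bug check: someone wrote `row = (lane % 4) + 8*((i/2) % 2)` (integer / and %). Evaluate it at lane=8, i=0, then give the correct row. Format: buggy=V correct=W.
buggy=0 correct=2

`(lane % 4) + 8*((i/2) % 2)`[8,0]⇒0
8: gr=2,th=0
[0] (2+0,0*2+0) = (2,0)
row: 0 vs 2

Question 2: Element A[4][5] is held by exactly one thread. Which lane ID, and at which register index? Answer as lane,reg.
18,1

r: 4->gid=4,r8=0  c: 5->tid=2,i&1=1
L=4*4+2=18  i=0*2+1=1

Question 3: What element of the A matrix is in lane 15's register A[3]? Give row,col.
11,7

lane 15: g=3 (15/4), t=3 (15%4)
i=3: r=3+8=11, c=3*2+1=7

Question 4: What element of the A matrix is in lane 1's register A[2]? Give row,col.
8,2

lane 1: g=0 (1/4), t=1 (1%4)
i=2: r=0+8=8, c=1*2+0=2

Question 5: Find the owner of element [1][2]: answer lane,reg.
5,0

r: 1->gid=1,r8=0  c: 2->tid=1,i&1=0
L=1*4+1=5  i=0*2+0=0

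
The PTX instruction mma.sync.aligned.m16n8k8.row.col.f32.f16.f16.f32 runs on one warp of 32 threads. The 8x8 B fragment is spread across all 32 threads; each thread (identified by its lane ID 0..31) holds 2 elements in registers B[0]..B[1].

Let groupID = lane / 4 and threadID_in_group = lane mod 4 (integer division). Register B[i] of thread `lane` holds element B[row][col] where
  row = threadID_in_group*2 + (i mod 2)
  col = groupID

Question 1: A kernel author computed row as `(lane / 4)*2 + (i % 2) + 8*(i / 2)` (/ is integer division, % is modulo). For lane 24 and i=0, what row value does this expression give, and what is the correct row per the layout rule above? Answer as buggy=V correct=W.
`(lane / 4)*2 + (i % 2) + 8*(i / 2)`[24,0]→12
lane 24→24/4=6, 24 mod 4=0
i=0  r:2·0+0→0  c:6
row: 12 vs 0

buggy=12 correct=0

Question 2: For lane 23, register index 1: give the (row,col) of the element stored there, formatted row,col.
lane 23: grp=5 (23/4), tig=3 (23%4)
i=1: r=3*2+1=7, c=grp=5

7,5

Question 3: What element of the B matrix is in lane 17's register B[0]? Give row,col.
2,4

L=17=>grp=17>>2=4, tig=17&3=1
[0]=>row 1·2+0=2  col grp=4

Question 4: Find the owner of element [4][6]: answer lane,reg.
26,0

c=6→G=6  r=4→T=2,p=0
L=6*4+2=26  i=0=0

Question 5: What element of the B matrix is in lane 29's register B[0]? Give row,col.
2,7

29: g=7,t=1
[0] (1*2+0,7) = (2,7)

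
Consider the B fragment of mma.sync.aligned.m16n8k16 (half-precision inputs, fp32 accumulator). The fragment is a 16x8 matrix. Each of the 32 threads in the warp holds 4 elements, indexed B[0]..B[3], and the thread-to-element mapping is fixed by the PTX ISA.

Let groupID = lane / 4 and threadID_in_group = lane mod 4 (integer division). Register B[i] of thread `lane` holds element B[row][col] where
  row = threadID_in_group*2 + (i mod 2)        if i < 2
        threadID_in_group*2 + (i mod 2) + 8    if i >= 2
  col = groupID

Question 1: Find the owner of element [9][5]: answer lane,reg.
c=5->g=5  r=9->rb=1,t=0,b0=1
L=5*4+0=20  i=1*2+1=3

20,3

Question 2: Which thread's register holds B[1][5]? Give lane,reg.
c: 5->gid=5  r: 1->r8=0,tid=0,i&1=1
L=5*4+0=20  i=0*2+1=1

20,1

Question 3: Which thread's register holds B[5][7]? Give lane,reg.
30,1

c=7⇒gr=7  r=5⇒Rb=0,th=2,odd=1
L=7*4+2=30  i=0*2+1=1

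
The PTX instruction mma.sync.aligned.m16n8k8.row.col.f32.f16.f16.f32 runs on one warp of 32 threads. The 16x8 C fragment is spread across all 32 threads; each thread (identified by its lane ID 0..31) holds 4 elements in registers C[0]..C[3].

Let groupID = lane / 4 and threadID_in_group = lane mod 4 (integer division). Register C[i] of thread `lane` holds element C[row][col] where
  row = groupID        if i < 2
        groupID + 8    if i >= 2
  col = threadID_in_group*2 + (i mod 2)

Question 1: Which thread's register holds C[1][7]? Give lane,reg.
r=1->g=1,rb=0  c=7->t=3,b0=1
L=1*4+3=7  i=0*2+1=1

7,1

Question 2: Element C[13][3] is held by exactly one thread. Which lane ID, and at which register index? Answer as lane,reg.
r: 13->gid=5,r8=1  c: 3->tid=1,i&1=1
L=5*4+1=21  i=1*2+1=3

21,3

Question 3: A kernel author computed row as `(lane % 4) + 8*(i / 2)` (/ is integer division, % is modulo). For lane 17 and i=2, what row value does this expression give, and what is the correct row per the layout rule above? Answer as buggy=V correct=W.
buggy=9 correct=12

`(lane % 4) + 8*(i / 2)`[17,2]->9
lane 17->17/4=4, 17 mod 4=1
i=2  r:4+8->12  c:2·1+0->2
row: 9 vs 12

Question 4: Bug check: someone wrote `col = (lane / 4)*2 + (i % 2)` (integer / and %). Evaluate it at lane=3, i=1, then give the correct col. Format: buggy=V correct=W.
buggy=1 correct=7

`(lane / 4)*2 + (i % 2)`[3,1]->1
lane 3->3/4=0, 3 mod 4=3
i=1  r:0+0->0  c:2·3+1->7
col: 1 vs 7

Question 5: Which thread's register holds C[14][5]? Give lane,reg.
26,3

r: 14->gid=6,r8=1  c: 5->tid=2,i&1=1
L=6*4+2=26  i=1*2+1=3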